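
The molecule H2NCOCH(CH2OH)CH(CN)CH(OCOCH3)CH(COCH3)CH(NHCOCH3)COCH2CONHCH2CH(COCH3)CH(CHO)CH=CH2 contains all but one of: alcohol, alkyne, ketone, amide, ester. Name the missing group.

alcohol: present (CH(CH2OH) — pendant –CH2OH on an sp³ backbone C → alcohol).
ketone: present (CH(COCH3) — pendant –COCH3: carbonyl C bonded to two carbons → ketone).
ester: present (CH(OCOCH3) — pendant –OC(=O)CH3: an acyloxy group → ester).
amide: present (H2NCO — –C(=O)NH2: carbonyl C bonded to C and to N → amide (the N is not a separate amine)).
alkyne: absent. In CH(CN), the triple bond is C≡N, not C≡C, so it is a nitrile.

alkyne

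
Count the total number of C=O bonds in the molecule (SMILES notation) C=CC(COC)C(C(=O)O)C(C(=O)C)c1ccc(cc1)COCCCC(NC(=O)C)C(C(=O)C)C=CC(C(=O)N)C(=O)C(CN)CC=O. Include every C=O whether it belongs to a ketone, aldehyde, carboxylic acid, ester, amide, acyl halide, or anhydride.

CH(COOH): carboxylic acid, 1 C=O (running total 1).
CH(COCH3): ketone, 1 C=O (running total 2).
CH(NHCOCH3): amide, 1 C=O (running total 3).
CH(COCH3): ketone, 1 C=O (running total 4).
CH(CONH2): amide, 1 C=O (running total 5).
CO: ketone, 1 C=O (running total 6).
CHO: aldehyde, 1 C=O (running total 7).

7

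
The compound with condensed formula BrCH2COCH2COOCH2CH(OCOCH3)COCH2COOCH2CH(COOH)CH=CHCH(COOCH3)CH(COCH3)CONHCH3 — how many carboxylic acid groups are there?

1

Reading the structure from left to right:
  BrCH2: halogen on an sp³ carbon → alkyl halide.
  CO: –C(=O)– with carbon on both sides → ketone.
  CH2COOCH2: –C(=O)–O–C with C on the carbonyl side → ester.
  CH(OCOCH3): pendant –OC(=O)CH3: an acyloxy group → ester.
  CO: –C(=O)– with carbon on both sides → ketone.
  CH2COOCH2: –C(=O)–O–C with C on the carbonyl side → ester.
  CH(COOH): pendant –COOH: carbonyl C bonded to C and –OH → carboxylic acid.
  CH=CH: C=C double bond → alkene.
  CH(COOCH3): pendant –COOCH3: carbonyl C bonded to C and –OCH3 → ester.
  CH(COCH3): pendant –COCH3: carbonyl C bonded to two carbons → ketone.
  CONHCH3: –C(=O)NHCH3: carbonyl C bonded to C and to N → amide (the N is not an amine).
Carboxylic acid appears at: CH(COOH) → 1.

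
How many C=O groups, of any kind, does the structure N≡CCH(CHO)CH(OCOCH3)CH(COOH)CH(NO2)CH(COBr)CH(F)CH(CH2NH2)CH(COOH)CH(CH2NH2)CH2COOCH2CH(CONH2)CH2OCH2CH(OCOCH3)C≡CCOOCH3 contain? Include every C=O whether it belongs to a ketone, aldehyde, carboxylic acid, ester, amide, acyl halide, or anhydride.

CH(CHO): aldehyde, 1 C=O (running total 1).
CH(OCOCH3): ester, 1 C=O (running total 2).
CH(COOH): carboxylic acid, 1 C=O (running total 3).
CH(COBr): acyl halide, 1 C=O (running total 4).
CH(COOH): carboxylic acid, 1 C=O (running total 5).
CH2COOCH2: ester, 1 C=O (running total 6).
CH(CONH2): amide, 1 C=O (running total 7).
CH(OCOCH3): ester, 1 C=O (running total 8).
COOCH3: ester, 1 C=O (running total 9).

9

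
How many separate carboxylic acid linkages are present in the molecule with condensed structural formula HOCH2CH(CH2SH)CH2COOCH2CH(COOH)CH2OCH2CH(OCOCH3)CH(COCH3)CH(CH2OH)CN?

Reading the structure from left to right:
  HOCH2: HO– on an sp³ carbon → alcohol.
  CH(CH2SH): pendant –CH2SH → thiol.
  CH2COOCH2: –C(=O)–O–C with C on the carbonyl side → ester.
  CH(COOH): pendant –COOH: carbonyl C bonded to C and –OH → carboxylic acid.
  CH2OCH2: C–O–C with sp³ carbons on both sides and no adjacent C=O → ether.
  CH(OCOCH3): pendant –OC(=O)CH3: an acyloxy group → ester.
  CH(COCH3): pendant –COCH3: carbonyl C bonded to two carbons → ketone.
  CH(CH2OH): pendant –CH2OH on an sp³ backbone C → alcohol.
  CN: –C≡N: carbon triple-bonded to nitrogen → nitrile.
Carboxylic acid appears at: CH(COOH) → 1.

1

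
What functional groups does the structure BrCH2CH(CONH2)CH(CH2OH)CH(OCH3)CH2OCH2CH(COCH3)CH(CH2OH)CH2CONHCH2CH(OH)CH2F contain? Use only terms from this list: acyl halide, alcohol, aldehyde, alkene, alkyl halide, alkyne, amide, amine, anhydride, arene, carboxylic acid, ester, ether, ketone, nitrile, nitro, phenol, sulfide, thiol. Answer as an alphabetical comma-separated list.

Reading the structure from left to right:
  BrCH2: halogen on an sp³ carbon → alkyl halide.
  CH(CONH2): pendant –CONH2: carbonyl C bonded to C and N → amide.
  CH(CH2OH): pendant –CH2OH on an sp³ backbone C → alcohol.
  CH(OCH3): pendant –OCH3: C–O–C with sp³ C, no adjacent C=O → ether.
  CH2OCH2: C–O–C with sp³ carbons on both sides and no adjacent C=O → ether.
  CH(COCH3): pendant –COCH3: carbonyl C bonded to two carbons → ketone.
  CH(CH2OH): pendant –CH2OH on an sp³ backbone C → alcohol.
  CH2CONHCH2: –C(=O)–N– linkage → amide (the N is not an amine).
  CH(OH): –OH on an sp³ carbon → alcohol (secondary).
  CH2F: halogen on an sp³ carbon → alkyl halide.

alcohol, alkyl halide, amide, ether, ketone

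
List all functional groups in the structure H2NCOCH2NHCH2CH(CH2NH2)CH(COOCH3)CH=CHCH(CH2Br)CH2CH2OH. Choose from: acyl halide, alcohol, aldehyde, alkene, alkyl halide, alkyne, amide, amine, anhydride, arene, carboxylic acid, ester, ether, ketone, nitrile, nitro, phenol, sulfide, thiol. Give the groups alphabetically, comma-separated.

alcohol, alkene, alkyl halide, amide, amine, ester

Working along the chain:
  H2NCO: –C(=O)NH2: carbonyl C bonded to C and to N → amide (the N is not a separate amine).
  CH2NHCH2: C–N–C with sp³ carbons and no adjacent C=O → amine (secondary).
  CH(CH2NH2): pendant –CH2NH2: N on sp³ C, no adjacent C=O → amine.
  CH(COOCH3): pendant –COOCH3: carbonyl C bonded to C and –OCH3 → ester.
  CH=CH: C=C double bond → alkene.
  CH(CH2Br): pendant –CH2X: halogen on sp³ carbon → alkyl halide.
  CH2OH: –OH on an sp³ carbon → alcohol.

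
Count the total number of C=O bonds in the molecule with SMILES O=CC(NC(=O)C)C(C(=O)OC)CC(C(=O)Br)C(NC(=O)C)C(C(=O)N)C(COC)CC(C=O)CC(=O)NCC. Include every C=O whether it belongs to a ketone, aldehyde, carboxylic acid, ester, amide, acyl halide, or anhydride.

8

OHC: aldehyde, 1 C=O (running total 1).
CH(NHCOCH3): amide, 1 C=O (running total 2).
CH(COOCH3): ester, 1 C=O (running total 3).
CH(COBr): acyl halide, 1 C=O (running total 4).
CH(NHCOCH3): amide, 1 C=O (running total 5).
CH(CONH2): amide, 1 C=O (running total 6).
CH(CHO): aldehyde, 1 C=O (running total 7).
CH2CONHCH2: amide, 1 C=O (running total 8).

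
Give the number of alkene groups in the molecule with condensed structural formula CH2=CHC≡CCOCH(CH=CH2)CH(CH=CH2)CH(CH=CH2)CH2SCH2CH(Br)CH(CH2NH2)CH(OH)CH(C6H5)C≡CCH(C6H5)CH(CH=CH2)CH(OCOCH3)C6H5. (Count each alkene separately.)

5

Reading the structure from left to right:
  CH2=CH: C=C double bond → alkene.
  C≡C: C≡C triple bond → alkyne.
  CO: –C(=O)– with carbon on both sides → ketone.
  CH(CH=CH2): pendant –CH=CH2: C=C double bond → alkene.
  CH(CH=CH2): pendant –CH=CH2: C=C double bond → alkene.
  CH(CH=CH2): pendant –CH=CH2: C=C double bond → alkene.
  CH2SCH2: C–S–C linkage → sulfide (thioether).
  CH(Br): halogen on an sp³ carbon → alkyl halide.
  CH(CH2NH2): pendant –CH2NH2: N on sp³ C, no adjacent C=O → amine.
  CH(OH): –OH on an sp³ carbon → alcohol (secondary).
  CH(C6H5): pendant –C6H5: benzene ring → arene.
  C≡C: C≡C triple bond → alkyne.
  CH(C6H5): pendant –C6H5: benzene ring → arene.
  CH(CH=CH2): pendant –CH=CH2: C=C double bond → alkene.
  CH(OCOCH3): pendant –OC(=O)CH3: an acyloxy group → ester.
  C6H5: –C6H5 phenyl ring → arene.
Alkene appears at: CH2=CH, CH(CH=CH2), CH(CH=CH2), CH(CH=CH2), CH(CH=CH2) → 5.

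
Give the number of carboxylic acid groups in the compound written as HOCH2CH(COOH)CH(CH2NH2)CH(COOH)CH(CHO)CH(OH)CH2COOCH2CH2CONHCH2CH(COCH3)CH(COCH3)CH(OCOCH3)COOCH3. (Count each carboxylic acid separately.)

2

HO– on an sp³ carbon → alcohol.
pendant –COOH: carbonyl C bonded to C and –OH → carboxylic acid.
pendant –CH2NH2: N on sp³ C, no adjacent C=O → amine.
pendant –COOH: carbonyl C bonded to C and –OH → carboxylic acid.
pendant –CHO: carbonyl C bonded to C and H → aldehyde.
–OH on an sp³ carbon → alcohol (secondary).
–C(=O)–O–C with C on the carbonyl side → ester.
–C(=O)–N– linkage → amide (the N is not an amine).
pendant –COCH3: carbonyl C bonded to two carbons → ketone.
pendant –COCH3: carbonyl C bonded to two carbons → ketone.
pendant –OC(=O)CH3: an acyloxy group → ester.
–C(=O)OCH3: carbonyl C bonded to C and to –OCH3 → ester (not ketone + ether).
Carboxylic acid appears at: CH(COOH), CH(COOH) → 2.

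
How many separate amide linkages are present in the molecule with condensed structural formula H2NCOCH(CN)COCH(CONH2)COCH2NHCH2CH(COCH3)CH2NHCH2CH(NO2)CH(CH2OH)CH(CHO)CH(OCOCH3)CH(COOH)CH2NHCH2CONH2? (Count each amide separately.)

–C(=O)NH2: carbonyl C bonded to C and to N → amide (the N is not a separate amine).
pendant –C≡N: nitrile.
–C(=O)– with carbon on both sides → ketone.
pendant –CONH2: carbonyl C bonded to C and N → amide.
–C(=O)– with carbon on both sides → ketone.
C–N–C with sp³ carbons and no adjacent C=O → amine (secondary).
pendant –COCH3: carbonyl C bonded to two carbons → ketone.
C–N–C with sp³ carbons and no adjacent C=O → amine (secondary).
–NO2 on an sp³ carbon → nitro (the N=O is not a carbonyl).
pendant –CH2OH on an sp³ backbone C → alcohol.
pendant –CHO: carbonyl C bonded to C and H → aldehyde.
pendant –OC(=O)CH3: an acyloxy group → ester.
pendant –COOH: carbonyl C bonded to C and –OH → carboxylic acid.
C–N–C with sp³ carbons and no adjacent C=O → amine (secondary).
–C(=O)NH2: carbonyl C bonded to C and to N → amide (the N is not a separate amine).
Amide appears at: H2NCO, CH(CONH2), CONH2 → 3.

3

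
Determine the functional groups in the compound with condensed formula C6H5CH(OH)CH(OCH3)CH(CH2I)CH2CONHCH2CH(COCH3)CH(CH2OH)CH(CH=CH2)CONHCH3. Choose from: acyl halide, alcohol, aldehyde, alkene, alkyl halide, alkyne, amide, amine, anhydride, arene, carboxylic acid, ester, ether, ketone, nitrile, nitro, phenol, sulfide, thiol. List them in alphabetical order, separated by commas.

alcohol, alkene, alkyl halide, amide, arene, ether, ketone

Reading the structure from left to right:
  C6H5: C6H5– phenyl ring → arene.
  CH(OH): –OH on an sp³ carbon → alcohol (secondary).
  CH(OCH3): pendant –OCH3: C–O–C with sp³ C, no adjacent C=O → ether.
  CH(CH2I): pendant –CH2X: halogen on sp³ carbon → alkyl halide.
  CH2CONHCH2: –C(=O)–N– linkage → amide (the N is not an amine).
  CH(COCH3): pendant –COCH3: carbonyl C bonded to two carbons → ketone.
  CH(CH2OH): pendant –CH2OH on an sp³ backbone C → alcohol.
  CH(CH=CH2): pendant –CH=CH2: C=C double bond → alkene.
  CONHCH3: –C(=O)NHCH3: carbonyl C bonded to C and to N → amide (the N is not an amine).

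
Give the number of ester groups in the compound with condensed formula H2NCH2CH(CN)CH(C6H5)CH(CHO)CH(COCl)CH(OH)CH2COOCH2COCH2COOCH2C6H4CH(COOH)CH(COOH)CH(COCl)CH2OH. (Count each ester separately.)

–NH2 on an sp³ carbon with no adjacent C=O → amine.
pendant –C≡N: nitrile.
pendant –C6H5: benzene ring → arene.
pendant –CHO: carbonyl C bonded to C and H → aldehyde.
pendant –C(=O)X: carbonyl C bonded to C and halogen → acyl halide.
–OH on an sp³ carbon → alcohol (secondary).
–C(=O)–O–C with C on the carbonyl side → ester.
–C(=O)– with carbon on both sides → ketone.
–C(=O)–O–C with C on the carbonyl side → ester.
para-disubstituted benzene ring → arene.
pendant –COOH: carbonyl C bonded to C and –OH → carboxylic acid.
pendant –COOH: carbonyl C bonded to C and –OH → carboxylic acid.
pendant –C(=O)X: carbonyl C bonded to C and halogen → acyl halide.
–OH on an sp³ carbon → alcohol.
Ester appears at: CH2COOCH2, CH2COOCH2 → 2.

2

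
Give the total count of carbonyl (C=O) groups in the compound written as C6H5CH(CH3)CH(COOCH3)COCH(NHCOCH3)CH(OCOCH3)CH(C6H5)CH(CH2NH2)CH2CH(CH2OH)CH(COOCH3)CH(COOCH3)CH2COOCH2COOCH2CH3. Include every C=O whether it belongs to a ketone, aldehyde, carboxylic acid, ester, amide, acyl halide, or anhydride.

CH(COOCH3): ester, 1 C=O (running total 1).
CO: ketone, 1 C=O (running total 2).
CH(NHCOCH3): amide, 1 C=O (running total 3).
CH(OCOCH3): ester, 1 C=O (running total 4).
CH(COOCH3): ester, 1 C=O (running total 5).
CH(COOCH3): ester, 1 C=O (running total 6).
CH2COOCH2: ester, 1 C=O (running total 7).
COOCH2CH3: ester, 1 C=O (running total 8).

8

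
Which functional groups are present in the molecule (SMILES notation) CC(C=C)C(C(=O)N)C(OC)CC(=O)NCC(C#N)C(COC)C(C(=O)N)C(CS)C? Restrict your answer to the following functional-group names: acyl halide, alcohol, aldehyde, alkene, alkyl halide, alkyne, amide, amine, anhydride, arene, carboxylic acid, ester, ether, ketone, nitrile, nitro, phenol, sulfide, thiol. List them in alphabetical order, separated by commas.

alkene, amide, ether, nitrile, thiol

pendant –CH=CH2: C=C double bond → alkene.
pendant –CONH2: carbonyl C bonded to C and N → amide.
pendant –OCH3: C–O–C with sp³ C, no adjacent C=O → ether.
–C(=O)–N– linkage → amide (the N is not an amine).
pendant –C≡N: nitrile.
pendant –CH2OCH3: C–O–C linkage → ether.
pendant –CONH2: carbonyl C bonded to C and N → amide.
pendant –CH2SH → thiol.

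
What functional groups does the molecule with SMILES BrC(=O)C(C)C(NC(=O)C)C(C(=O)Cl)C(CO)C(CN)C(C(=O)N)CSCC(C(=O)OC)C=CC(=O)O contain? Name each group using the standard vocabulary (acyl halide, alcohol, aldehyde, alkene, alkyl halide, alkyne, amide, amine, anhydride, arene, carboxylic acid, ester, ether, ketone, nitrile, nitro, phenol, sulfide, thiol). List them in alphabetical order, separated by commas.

acyl halide, alcohol, alkene, amide, amine, carboxylic acid, ester, sulfide

–C(=O)Br: carbonyl C bonded to C and to a halogen → acyl halide (not alkyl halide).
pendant –NHC(=O)CH3: N bonded to a carbonyl → amide (not amine).
pendant –C(=O)X: carbonyl C bonded to C and halogen → acyl halide.
pendant –CH2OH on an sp³ backbone C → alcohol.
pendant –CH2NH2: N on sp³ C, no adjacent C=O → amine.
pendant –CONH2: carbonyl C bonded to C and N → amide.
C–S–C linkage → sulfide (thioether).
pendant –COOCH3: carbonyl C bonded to C and –OCH3 → ester.
C=C double bond → alkene.
–COOH: carbonyl C bonded to –OH and C → carboxylic acid (the –OH is not a separate alcohol).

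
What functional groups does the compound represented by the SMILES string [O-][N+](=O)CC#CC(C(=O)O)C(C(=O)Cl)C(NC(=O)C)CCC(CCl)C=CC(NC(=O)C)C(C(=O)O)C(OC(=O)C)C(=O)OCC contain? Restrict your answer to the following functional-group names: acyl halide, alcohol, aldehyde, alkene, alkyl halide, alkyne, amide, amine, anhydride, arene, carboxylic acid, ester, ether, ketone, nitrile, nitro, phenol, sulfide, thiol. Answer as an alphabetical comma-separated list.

acyl halide, alkene, alkyl halide, alkyne, amide, carboxylic acid, ester, nitro

Taking each segment in turn:
  O2NCH2: –NO2 on carbon → nitro group.
  C≡C: C≡C triple bond → alkyne.
  CH(COOH): pendant –COOH: carbonyl C bonded to C and –OH → carboxylic acid.
  CH(COCl): pendant –C(=O)X: carbonyl C bonded to C and halogen → acyl halide.
  CH(NHCOCH3): pendant –NHC(=O)CH3: N bonded to a carbonyl → amide (not amine).
  CH(CH2Cl): pendant –CH2X: halogen on sp³ carbon → alkyl halide.
  CH=CH: C=C double bond → alkene.
  CH(NHCOCH3): pendant –NHC(=O)CH3: N bonded to a carbonyl → amide (not amine).
  CH(COOH): pendant –COOH: carbonyl C bonded to C and –OH → carboxylic acid.
  CH(OCOCH3): pendant –OC(=O)CH3: an acyloxy group → ester.
  COOCH2CH3: –C(=O)OCH2CH3: carbonyl C bonded to C and to –OEt → ester.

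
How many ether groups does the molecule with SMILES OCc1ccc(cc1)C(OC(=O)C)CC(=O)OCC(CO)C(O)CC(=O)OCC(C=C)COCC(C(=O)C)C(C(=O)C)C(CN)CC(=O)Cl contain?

HO– on an sp³ carbon → alcohol.
para-disubstituted benzene ring → arene.
pendant –OC(=O)CH3: an acyloxy group → ester.
–C(=O)–O–C with C on the carbonyl side → ester.
pendant –CH2OH on an sp³ backbone C → alcohol.
–OH on an sp³ carbon → alcohol (secondary).
–C(=O)–O–C with C on the carbonyl side → ester.
pendant –CH=CH2: C=C double bond → alkene.
C–O–C with sp³ carbons on both sides and no adjacent C=O → ether.
pendant –COCH3: carbonyl C bonded to two carbons → ketone.
pendant –COCH3: carbonyl C bonded to two carbons → ketone.
pendant –CH2NH2: N on sp³ C, no adjacent C=O → amine.
–C(=O)Cl: carbonyl C bonded to C and to a halogen → acyl halide (not alkyl halide).
Ether appears at: CH2OCH2 → 1.

1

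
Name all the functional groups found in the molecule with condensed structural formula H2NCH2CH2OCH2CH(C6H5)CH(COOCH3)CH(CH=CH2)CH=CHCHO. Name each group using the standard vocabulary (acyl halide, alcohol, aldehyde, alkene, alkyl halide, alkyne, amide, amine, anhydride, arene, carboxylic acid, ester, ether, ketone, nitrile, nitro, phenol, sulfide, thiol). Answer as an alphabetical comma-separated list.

aldehyde, alkene, amine, arene, ester, ether

Working along the chain:
  H2NCH2: –NH2 on an sp³ carbon with no adjacent C=O → amine.
  CH2OCH2: C–O–C with sp³ carbons on both sides and no adjacent C=O → ether.
  CH(C6H5): pendant –C6H5: benzene ring → arene.
  CH(COOCH3): pendant –COOCH3: carbonyl C bonded to C and –OCH3 → ester.
  CH(CH=CH2): pendant –CH=CH2: C=C double bond → alkene.
  CH=CH: C=C double bond → alkene.
  CHO: terminal –CHO: carbonyl C bonded to H and C → aldehyde.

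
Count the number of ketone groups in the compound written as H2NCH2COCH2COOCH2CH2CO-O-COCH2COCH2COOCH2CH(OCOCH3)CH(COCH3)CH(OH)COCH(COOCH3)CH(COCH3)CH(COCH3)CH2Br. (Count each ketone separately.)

–NH2 on an sp³ carbon with no adjacent C=O → amine.
–C(=O)– with carbon on both sides → ketone.
–C(=O)–O–C with C on the carbonyl side → ester.
two acyl groups sharing one oxygen, –C(=O)–O–C(=O)– → anhydride.
–C(=O)– with carbon on both sides → ketone.
–C(=O)–O–C with C on the carbonyl side → ester.
pendant –OC(=O)CH3: an acyloxy group → ester.
pendant –COCH3: carbonyl C bonded to two carbons → ketone.
–OH on an sp³ carbon → alcohol (secondary).
–C(=O)– with carbon on both sides → ketone.
pendant –COOCH3: carbonyl C bonded to C and –OCH3 → ester.
pendant –COCH3: carbonyl C bonded to two carbons → ketone.
pendant –COCH3: carbonyl C bonded to two carbons → ketone.
halogen on an sp³ carbon → alkyl halide.
Ketone appears at: CO, CO, CH(COCH3), CO, CH(COCH3), CH(COCH3) → 6.

6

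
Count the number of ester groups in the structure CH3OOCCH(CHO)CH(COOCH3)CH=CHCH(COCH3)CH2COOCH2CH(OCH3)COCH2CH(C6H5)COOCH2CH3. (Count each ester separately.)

Reading the structure from left to right:
  CH3OOC: CH3O–C(=O)–: carbonyl C bonded to C and to –OCH3 → ester (not ketone + ether).
  CH(CHO): pendant –CHO: carbonyl C bonded to C and H → aldehyde.
  CH(COOCH3): pendant –COOCH3: carbonyl C bonded to C and –OCH3 → ester.
  CH=CH: C=C double bond → alkene.
  CH(COCH3): pendant –COCH3: carbonyl C bonded to two carbons → ketone.
  CH2COOCH2: –C(=O)–O–C with C on the carbonyl side → ester.
  CH(OCH3): pendant –OCH3: C–O–C with sp³ C, no adjacent C=O → ether.
  CO: –C(=O)– with carbon on both sides → ketone.
  CH(C6H5): pendant –C6H5: benzene ring → arene.
  COOCH2CH3: –C(=O)OCH2CH3: carbonyl C bonded to C and to –OEt → ester.
Ester appears at: CH3OOC, CH(COOCH3), CH2COOCH2, COOCH2CH3 → 4.

4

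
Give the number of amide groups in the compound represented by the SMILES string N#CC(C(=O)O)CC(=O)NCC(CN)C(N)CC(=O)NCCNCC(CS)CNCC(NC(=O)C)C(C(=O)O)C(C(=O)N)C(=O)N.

Taking each segment in turn:
  N≡C: N≡C–: carbon triple-bonded to nitrogen → nitrile.
  CH(COOH): pendant –COOH: carbonyl C bonded to C and –OH → carboxylic acid.
  CH2CONHCH2: –C(=O)–N– linkage → amide (the N is not an amine).
  CH(CH2NH2): pendant –CH2NH2: N on sp³ C, no adjacent C=O → amine.
  CH(NH2): –NH2 on an sp³ carbon with no adjacent C=O → amine.
  CH2CONHCH2: –C(=O)–N– linkage → amide (the N is not an amine).
  CH2NHCH2: C–N–C with sp³ carbons and no adjacent C=O → amine (secondary).
  CH(CH2SH): pendant –CH2SH → thiol.
  CH2NHCH2: C–N–C with sp³ carbons and no adjacent C=O → amine (secondary).
  CH(NHCOCH3): pendant –NHC(=O)CH3: N bonded to a carbonyl → amide (not amine).
  CH(COOH): pendant –COOH: carbonyl C bonded to C and –OH → carboxylic acid.
  CH(CONH2): pendant –CONH2: carbonyl C bonded to C and N → amide.
  CONH2: –C(=O)NH2: carbonyl C bonded to C and to N → amide (the N is not a separate amine).
Amide appears at: CH2CONHCH2, CH2CONHCH2, CH(NHCOCH3), CH(CONH2), CONH2 → 5.

5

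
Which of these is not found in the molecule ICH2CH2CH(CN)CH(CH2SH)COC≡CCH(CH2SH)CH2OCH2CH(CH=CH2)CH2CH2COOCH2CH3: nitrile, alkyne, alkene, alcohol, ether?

nitrile: present (CH(CN) — pendant –C≡N: nitrile).
alkene: present (CH(CH=CH2) — pendant –CH=CH2: C=C double bond → alkene).
ether: present (CH2OCH2 — C–O–C with sp³ carbons on both sides and no adjacent C=O → ether).
alkyne: present (C≡C — C≡C triple bond → alkyne).
alcohol: no segment matches this pattern.

alcohol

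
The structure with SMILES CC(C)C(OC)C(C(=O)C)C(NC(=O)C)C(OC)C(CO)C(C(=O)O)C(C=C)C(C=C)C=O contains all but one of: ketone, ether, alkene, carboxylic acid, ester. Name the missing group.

ester

alkene: present (CH(CH=CH2) — pendant –CH=CH2: C=C double bond → alkene).
ether: present (CH(OCH3) — pendant –OCH3: C–O–C with sp³ C, no adjacent C=O → ether).
ketone: present (CH(COCH3) — pendant –COCH3: carbonyl C bonded to two carbons → ketone).
carboxylic acid: present (CH(COOH) — pendant –COOH: carbonyl C bonded to C and –OH → carboxylic acid).
ester: no segment matches this pattern.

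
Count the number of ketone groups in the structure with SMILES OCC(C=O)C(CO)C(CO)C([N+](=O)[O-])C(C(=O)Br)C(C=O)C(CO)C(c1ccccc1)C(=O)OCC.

Reading the structure from left to right:
  HOCH2: HO– on an sp³ carbon → alcohol.
  CH(CHO): pendant –CHO: carbonyl C bonded to C and H → aldehyde.
  CH(CH2OH): pendant –CH2OH on an sp³ backbone C → alcohol.
  CH(CH2OH): pendant –CH2OH on an sp³ backbone C → alcohol.
  CH(NO2): –NO2 on an sp³ carbon → nitro (the N=O is not a carbonyl).
  CH(COBr): pendant –C(=O)X: carbonyl C bonded to C and halogen → acyl halide.
  CH(CHO): pendant –CHO: carbonyl C bonded to C and H → aldehyde.
  CH(CH2OH): pendant –CH2OH on an sp³ backbone C → alcohol.
  CH(C6H5): pendant –C6H5: benzene ring → arene.
  COOCH2CH3: –C(=O)OCH2CH3: carbonyl C bonded to C and to –OEt → ester.
No segment is a ketone: CH(CHO) is aldehyde, not ketone; CH(COBr) is acyl halide, not ketone; CH(CHO) is aldehyde, not ketone. → 0.

0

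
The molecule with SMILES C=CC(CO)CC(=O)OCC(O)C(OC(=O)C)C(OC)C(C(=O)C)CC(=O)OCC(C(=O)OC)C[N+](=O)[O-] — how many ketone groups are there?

1

C=C double bond → alkene.
pendant –CH2OH on an sp³ backbone C → alcohol.
–C(=O)–O–C with C on the carbonyl side → ester.
–OH on an sp³ carbon → alcohol (secondary).
pendant –OC(=O)CH3: an acyloxy group → ester.
pendant –OCH3: C–O–C with sp³ C, no adjacent C=O → ether.
pendant –COCH3: carbonyl C bonded to two carbons → ketone.
–C(=O)–O–C with C on the carbonyl side → ester.
pendant –COOCH3: carbonyl C bonded to C and –OCH3 → ester.
–NO2 on carbon → nitro group.
Ketone appears at: CH(COCH3) → 1.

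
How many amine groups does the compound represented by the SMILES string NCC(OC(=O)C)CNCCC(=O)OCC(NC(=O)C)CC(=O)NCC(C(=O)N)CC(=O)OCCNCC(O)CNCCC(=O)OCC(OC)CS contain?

4

–NH2 on an sp³ carbon with no adjacent C=O → amine.
pendant –OC(=O)CH3: an acyloxy group → ester.
C–N–C with sp³ carbons and no adjacent C=O → amine (secondary).
–C(=O)–O–C with C on the carbonyl side → ester.
pendant –NHC(=O)CH3: N bonded to a carbonyl → amide (not amine).
–C(=O)–N– linkage → amide (the N is not an amine).
pendant –CONH2: carbonyl C bonded to C and N → amide.
–C(=O)–O–C with C on the carbonyl side → ester.
C–N–C with sp³ carbons and no adjacent C=O → amine (secondary).
–OH on an sp³ carbon → alcohol (secondary).
C–N–C with sp³ carbons and no adjacent C=O → amine (secondary).
–C(=O)–O–C with C on the carbonyl side → ester.
pendant –OCH3: C–O–C with sp³ C, no adjacent C=O → ether.
–SH on an sp³ carbon → thiol.
Amine appears at: H2NCH2, CH2NHCH2, CH2NHCH2, CH2NHCH2 → 4.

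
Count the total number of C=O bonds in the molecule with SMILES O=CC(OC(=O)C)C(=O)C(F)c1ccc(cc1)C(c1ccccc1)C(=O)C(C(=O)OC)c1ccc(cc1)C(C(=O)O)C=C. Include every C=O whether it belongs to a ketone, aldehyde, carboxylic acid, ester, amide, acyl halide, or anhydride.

6

OHC: aldehyde, 1 C=O (running total 1).
CH(OCOCH3): ester, 1 C=O (running total 2).
CO: ketone, 1 C=O (running total 3).
CO: ketone, 1 C=O (running total 4).
CH(COOCH3): ester, 1 C=O (running total 5).
CH(COOH): carboxylic acid, 1 C=O (running total 6).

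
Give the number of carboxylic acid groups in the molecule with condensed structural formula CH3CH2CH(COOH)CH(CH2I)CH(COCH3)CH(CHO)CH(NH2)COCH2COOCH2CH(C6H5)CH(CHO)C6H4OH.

pendant –COOH: carbonyl C bonded to C and –OH → carboxylic acid.
pendant –CH2X: halogen on sp³ carbon → alkyl halide.
pendant –COCH3: carbonyl C bonded to two carbons → ketone.
pendant –CHO: carbonyl C bonded to C and H → aldehyde.
–NH2 on an sp³ carbon with no adjacent C=O → amine.
–C(=O)– with carbon on both sides → ketone.
–C(=O)–O–C with C on the carbonyl side → ester.
pendant –C6H5: benzene ring → arene.
pendant –CHO: carbonyl C bonded to C and H → aldehyde.
–OH attached directly to an aromatic ring → phenol (not alcohol); the ring itself is an arene.
Carboxylic acid appears at: CH(COOH) → 1.

1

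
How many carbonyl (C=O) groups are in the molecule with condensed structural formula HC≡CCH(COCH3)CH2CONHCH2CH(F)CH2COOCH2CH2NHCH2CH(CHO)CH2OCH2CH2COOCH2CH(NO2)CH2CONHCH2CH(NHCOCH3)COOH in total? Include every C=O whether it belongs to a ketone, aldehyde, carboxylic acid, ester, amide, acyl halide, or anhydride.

8

CH(COCH3): ketone, 1 C=O (running total 1).
CH2CONHCH2: amide, 1 C=O (running total 2).
CH2COOCH2: ester, 1 C=O (running total 3).
CH(CHO): aldehyde, 1 C=O (running total 4).
CH2COOCH2: ester, 1 C=O (running total 5).
CH2CONHCH2: amide, 1 C=O (running total 6).
CH(NHCOCH3): amide, 1 C=O (running total 7).
COOH: carboxylic acid, 1 C=O (running total 8).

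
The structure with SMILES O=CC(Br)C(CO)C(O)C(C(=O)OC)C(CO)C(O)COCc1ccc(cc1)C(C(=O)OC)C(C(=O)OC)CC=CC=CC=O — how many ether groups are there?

1

Taking each segment in turn:
  OHC: terminal –CHO: carbonyl C bonded to H and C → aldehyde.
  CH(Br): halogen on an sp³ carbon → alkyl halide.
  CH(CH2OH): pendant –CH2OH on an sp³ backbone C → alcohol.
  CH(OH): –OH on an sp³ carbon → alcohol (secondary).
  CH(COOCH3): pendant –COOCH3: carbonyl C bonded to C and –OCH3 → ester.
  CH(CH2OH): pendant –CH2OH on an sp³ backbone C → alcohol.
  CH(OH): –OH on an sp³ carbon → alcohol (secondary).
  CH2OCH2: C–O–C with sp³ carbons on both sides and no adjacent C=O → ether.
  C6H4: para-disubstituted benzene ring → arene.
  CH(COOCH3): pendant –COOCH3: carbonyl C bonded to C and –OCH3 → ester.
  CH(COOCH3): pendant –COOCH3: carbonyl C bonded to C and –OCH3 → ester.
  CH=CH: C=C double bond → alkene.
  CH=CH: C=C double bond → alkene.
  CHO: terminal –CHO: carbonyl C bonded to H and C → aldehyde.
Ether appears at: CH2OCH2 → 1.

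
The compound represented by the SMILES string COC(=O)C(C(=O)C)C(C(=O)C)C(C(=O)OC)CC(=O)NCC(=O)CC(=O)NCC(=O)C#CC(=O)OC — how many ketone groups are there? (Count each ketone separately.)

4

Working along the chain:
  CH3OOC: CH3O–C(=O)–: carbonyl C bonded to C and to –OCH3 → ester (not ketone + ether).
  CH(COCH3): pendant –COCH3: carbonyl C bonded to two carbons → ketone.
  CH(COCH3): pendant –COCH3: carbonyl C bonded to two carbons → ketone.
  CH(COOCH3): pendant –COOCH3: carbonyl C bonded to C and –OCH3 → ester.
  CH2CONHCH2: –C(=O)–N– linkage → amide (the N is not an amine).
  CO: –C(=O)– with carbon on both sides → ketone.
  CH2CONHCH2: –C(=O)–N– linkage → amide (the N is not an amine).
  CO: –C(=O)– with carbon on both sides → ketone.
  C≡C: C≡C triple bond → alkyne.
  COOCH3: –C(=O)OCH3: carbonyl C bonded to C and to –OCH3 → ester (not ketone + ether).
Ketone appears at: CH(COCH3), CH(COCH3), CO, CO → 4.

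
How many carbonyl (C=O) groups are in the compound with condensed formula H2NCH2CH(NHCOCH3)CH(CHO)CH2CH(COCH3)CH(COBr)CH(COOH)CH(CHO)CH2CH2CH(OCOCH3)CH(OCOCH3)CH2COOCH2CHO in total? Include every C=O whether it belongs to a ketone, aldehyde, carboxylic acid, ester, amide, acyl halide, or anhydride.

CH(NHCOCH3): amide, 1 C=O (running total 1).
CH(CHO): aldehyde, 1 C=O (running total 2).
CH(COCH3): ketone, 1 C=O (running total 3).
CH(COBr): acyl halide, 1 C=O (running total 4).
CH(COOH): carboxylic acid, 1 C=O (running total 5).
CH(CHO): aldehyde, 1 C=O (running total 6).
CH(OCOCH3): ester, 1 C=O (running total 7).
CH(OCOCH3): ester, 1 C=O (running total 8).
CH2COOCH2: ester, 1 C=O (running total 9).
CHO: aldehyde, 1 C=O (running total 10).

10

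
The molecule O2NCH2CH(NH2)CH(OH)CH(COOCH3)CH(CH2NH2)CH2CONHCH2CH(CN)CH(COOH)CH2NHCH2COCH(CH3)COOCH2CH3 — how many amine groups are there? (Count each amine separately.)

3

–NO2 on carbon → nitro group.
–NH2 on an sp³ carbon with no adjacent C=O → amine.
–OH on an sp³ carbon → alcohol (secondary).
pendant –COOCH3: carbonyl C bonded to C and –OCH3 → ester.
pendant –CH2NH2: N on sp³ C, no adjacent C=O → amine.
–C(=O)–N– linkage → amide (the N is not an amine).
pendant –C≡N: nitrile.
pendant –COOH: carbonyl C bonded to C and –OH → carboxylic acid.
C–N–C with sp³ carbons and no adjacent C=O → amine (secondary).
–C(=O)– with carbon on both sides → ketone.
–C(=O)OCH2CH3: carbonyl C bonded to C and to –OEt → ester.
Amine appears at: CH(NH2), CH(CH2NH2), CH2NHCH2 → 3.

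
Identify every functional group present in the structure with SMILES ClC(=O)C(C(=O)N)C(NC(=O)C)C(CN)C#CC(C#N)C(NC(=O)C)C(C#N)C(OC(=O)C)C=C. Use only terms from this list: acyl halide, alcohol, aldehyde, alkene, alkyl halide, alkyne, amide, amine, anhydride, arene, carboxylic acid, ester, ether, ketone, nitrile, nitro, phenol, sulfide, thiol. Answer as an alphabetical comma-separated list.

acyl halide, alkene, alkyne, amide, amine, ester, nitrile

Taking each segment in turn:
  ClCO: –C(=O)Cl: carbonyl C bonded to C and to a halogen → acyl halide (not alkyl halide).
  CH(CONH2): pendant –CONH2: carbonyl C bonded to C and N → amide.
  CH(NHCOCH3): pendant –NHC(=O)CH3: N bonded to a carbonyl → amide (not amine).
  CH(CH2NH2): pendant –CH2NH2: N on sp³ C, no adjacent C=O → amine.
  C≡C: C≡C triple bond → alkyne.
  CH(CN): pendant –C≡N: nitrile.
  CH(NHCOCH3): pendant –NHC(=O)CH3: N bonded to a carbonyl → amide (not amine).
  CH(CN): pendant –C≡N: nitrile.
  CH(OCOCH3): pendant –OC(=O)CH3: an acyloxy group → ester.
  CH=CH2: C=C double bond → alkene.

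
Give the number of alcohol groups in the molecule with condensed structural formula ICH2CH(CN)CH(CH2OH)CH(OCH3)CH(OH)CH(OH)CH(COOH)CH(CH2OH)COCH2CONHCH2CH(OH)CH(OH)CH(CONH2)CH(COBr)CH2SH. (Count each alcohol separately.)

Reading the structure from left to right:
  ICH2: halogen on an sp³ carbon → alkyl halide.
  CH(CN): pendant –C≡N: nitrile.
  CH(CH2OH): pendant –CH2OH on an sp³ backbone C → alcohol.
  CH(OCH3): pendant –OCH3: C–O–C with sp³ C, no adjacent C=O → ether.
  CH(OH): –OH on an sp³ carbon → alcohol (secondary).
  CH(OH): –OH on an sp³ carbon → alcohol (secondary).
  CH(COOH): pendant –COOH: carbonyl C bonded to C and –OH → carboxylic acid.
  CH(CH2OH): pendant –CH2OH on an sp³ backbone C → alcohol.
  CO: –C(=O)– with carbon on both sides → ketone.
  CH2CONHCH2: –C(=O)–N– linkage → amide (the N is not an amine).
  CH(OH): –OH on an sp³ carbon → alcohol (secondary).
  CH(OH): –OH on an sp³ carbon → alcohol (secondary).
  CH(CONH2): pendant –CONH2: carbonyl C bonded to C and N → amide.
  CH(COBr): pendant –C(=O)X: carbonyl C bonded to C and halogen → acyl halide.
  CH2SH: –SH on an sp³ carbon → thiol.
Alcohol appears at: CH(CH2OH), CH(OH), CH(OH), CH(CH2OH), CH(OH), CH(OH) → 6.

6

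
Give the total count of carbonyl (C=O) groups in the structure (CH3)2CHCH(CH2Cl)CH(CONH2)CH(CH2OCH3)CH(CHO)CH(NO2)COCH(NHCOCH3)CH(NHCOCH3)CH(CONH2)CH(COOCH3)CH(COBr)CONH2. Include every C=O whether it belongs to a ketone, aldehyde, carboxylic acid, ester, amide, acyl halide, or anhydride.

CH(CONH2): amide, 1 C=O (running total 1).
CH(CHO): aldehyde, 1 C=O (running total 2).
CO: ketone, 1 C=O (running total 3).
CH(NHCOCH3): amide, 1 C=O (running total 4).
CH(NHCOCH3): amide, 1 C=O (running total 5).
CH(CONH2): amide, 1 C=O (running total 6).
CH(COOCH3): ester, 1 C=O (running total 7).
CH(COBr): acyl halide, 1 C=O (running total 8).
CONH2: amide, 1 C=O (running total 9).

9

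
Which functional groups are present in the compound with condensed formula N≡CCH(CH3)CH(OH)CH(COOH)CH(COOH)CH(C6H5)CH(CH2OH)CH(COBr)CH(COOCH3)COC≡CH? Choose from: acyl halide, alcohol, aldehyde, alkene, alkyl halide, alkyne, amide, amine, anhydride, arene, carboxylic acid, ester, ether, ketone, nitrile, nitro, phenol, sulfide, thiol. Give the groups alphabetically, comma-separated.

acyl halide, alcohol, alkyne, arene, carboxylic acid, ester, ketone, nitrile

N≡C–: carbon triple-bonded to nitrogen → nitrile.
–OH on an sp³ carbon → alcohol (secondary).
pendant –COOH: carbonyl C bonded to C and –OH → carboxylic acid.
pendant –COOH: carbonyl C bonded to C and –OH → carboxylic acid.
pendant –C6H5: benzene ring → arene.
pendant –CH2OH on an sp³ backbone C → alcohol.
pendant –C(=O)X: carbonyl C bonded to C and halogen → acyl halide.
pendant –COOCH3: carbonyl C bonded to C and –OCH3 → ester.
–C(=O)– with carbon on both sides → ketone.
C≡C triple bond → alkyne.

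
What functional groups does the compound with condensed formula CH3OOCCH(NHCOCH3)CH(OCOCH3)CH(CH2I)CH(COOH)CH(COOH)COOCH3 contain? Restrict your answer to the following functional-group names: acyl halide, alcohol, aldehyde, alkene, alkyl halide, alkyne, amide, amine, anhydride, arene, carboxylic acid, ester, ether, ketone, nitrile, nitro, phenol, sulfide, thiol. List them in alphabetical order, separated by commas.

CH3O–C(=O)–: carbonyl C bonded to C and to –OCH3 → ester (not ketone + ether).
pendant –NHC(=O)CH3: N bonded to a carbonyl → amide (not amine).
pendant –OC(=O)CH3: an acyloxy group → ester.
pendant –CH2X: halogen on sp³ carbon → alkyl halide.
pendant –COOH: carbonyl C bonded to C and –OH → carboxylic acid.
pendant –COOH: carbonyl C bonded to C and –OH → carboxylic acid.
–C(=O)OCH3: carbonyl C bonded to C and to –OCH3 → ester (not ketone + ether).

alkyl halide, amide, carboxylic acid, ester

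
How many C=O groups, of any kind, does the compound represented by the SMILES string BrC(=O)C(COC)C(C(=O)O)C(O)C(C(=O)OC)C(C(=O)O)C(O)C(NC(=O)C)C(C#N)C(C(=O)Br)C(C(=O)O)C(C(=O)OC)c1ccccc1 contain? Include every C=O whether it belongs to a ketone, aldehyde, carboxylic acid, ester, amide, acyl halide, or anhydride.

BrCO: acyl halide, 1 C=O (running total 1).
CH(COOH): carboxylic acid, 1 C=O (running total 2).
CH(COOCH3): ester, 1 C=O (running total 3).
CH(COOH): carboxylic acid, 1 C=O (running total 4).
CH(NHCOCH3): amide, 1 C=O (running total 5).
CH(COBr): acyl halide, 1 C=O (running total 6).
CH(COOH): carboxylic acid, 1 C=O (running total 7).
CH(COOCH3): ester, 1 C=O (running total 8).

8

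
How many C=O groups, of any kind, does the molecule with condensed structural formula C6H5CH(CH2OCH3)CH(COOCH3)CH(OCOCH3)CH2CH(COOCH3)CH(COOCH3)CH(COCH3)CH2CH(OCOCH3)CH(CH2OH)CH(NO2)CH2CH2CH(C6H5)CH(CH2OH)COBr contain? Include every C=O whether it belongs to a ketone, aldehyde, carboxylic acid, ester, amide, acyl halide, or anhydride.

7

CH(COOCH3): ester, 1 C=O (running total 1).
CH(OCOCH3): ester, 1 C=O (running total 2).
CH(COOCH3): ester, 1 C=O (running total 3).
CH(COOCH3): ester, 1 C=O (running total 4).
CH(COCH3): ketone, 1 C=O (running total 5).
CH(OCOCH3): ester, 1 C=O (running total 6).
COBr: acyl halide, 1 C=O (running total 7).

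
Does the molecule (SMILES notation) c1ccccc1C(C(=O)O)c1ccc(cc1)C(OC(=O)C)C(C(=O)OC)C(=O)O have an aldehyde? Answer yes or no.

C6H5– phenyl ring → arene.
pendant –COOH: carbonyl C bonded to C and –OH → carboxylic acid.
para-disubstituted benzene ring → arene.
pendant –OC(=O)CH3: an acyloxy group → ester.
pendant –COOCH3: carbonyl C bonded to C and –OCH3 → ester.
–COOH: carbonyl C bonded to –OH and C → carboxylic acid (the –OH is not a separate alcohol).
In each of CH(COOH) and COOH, the carbonyl carbon bears –OH, not –H, so it is a carboxylic acid.
The groups actually present are: arene, carboxylic acid, ester.

no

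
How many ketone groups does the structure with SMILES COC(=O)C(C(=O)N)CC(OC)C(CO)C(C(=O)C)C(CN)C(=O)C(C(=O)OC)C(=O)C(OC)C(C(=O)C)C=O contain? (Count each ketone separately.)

4

Taking each segment in turn:
  CH3OOC: CH3O–C(=O)–: carbonyl C bonded to C and to –OCH3 → ester (not ketone + ether).
  CH(CONH2): pendant –CONH2: carbonyl C bonded to C and N → amide.
  CH(OCH3): pendant –OCH3: C–O–C with sp³ C, no adjacent C=O → ether.
  CH(CH2OH): pendant –CH2OH on an sp³ backbone C → alcohol.
  CH(COCH3): pendant –COCH3: carbonyl C bonded to two carbons → ketone.
  CH(CH2NH2): pendant –CH2NH2: N on sp³ C, no adjacent C=O → amine.
  CO: –C(=O)– with carbon on both sides → ketone.
  CH(COOCH3): pendant –COOCH3: carbonyl C bonded to C and –OCH3 → ester.
  CO: –C(=O)– with carbon on both sides → ketone.
  CH(OCH3): pendant –OCH3: C–O–C with sp³ C, no adjacent C=O → ether.
  CH(COCH3): pendant –COCH3: carbonyl C bonded to two carbons → ketone.
  CHO: terminal –CHO: carbonyl C bonded to H and C → aldehyde.
Ketone appears at: CH(COCH3), CO, CO, CH(COCH3) → 4.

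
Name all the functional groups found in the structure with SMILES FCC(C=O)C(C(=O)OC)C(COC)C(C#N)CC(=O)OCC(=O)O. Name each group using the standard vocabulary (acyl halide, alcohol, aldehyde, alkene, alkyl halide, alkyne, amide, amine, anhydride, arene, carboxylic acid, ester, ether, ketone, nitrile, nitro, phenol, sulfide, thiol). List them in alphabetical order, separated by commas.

halogen on an sp³ carbon → alkyl halide.
pendant –CHO: carbonyl C bonded to C and H → aldehyde.
pendant –COOCH3: carbonyl C bonded to C and –OCH3 → ester.
pendant –CH2OCH3: C–O–C linkage → ether.
pendant –C≡N: nitrile.
–C(=O)–O–C with C on the carbonyl side → ester.
–COOH: carbonyl C bonded to –OH and C → carboxylic acid (the –OH is not a separate alcohol).

aldehyde, alkyl halide, carboxylic acid, ester, ether, nitrile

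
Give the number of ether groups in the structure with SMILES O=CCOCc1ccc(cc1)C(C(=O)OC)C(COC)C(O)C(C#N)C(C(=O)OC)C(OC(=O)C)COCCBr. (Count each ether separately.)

Taking each segment in turn:
  OHC: terminal –CHO: carbonyl C bonded to H and C → aldehyde.
  CH2OCH2: C–O–C with sp³ carbons on both sides and no adjacent C=O → ether.
  C6H4: para-disubstituted benzene ring → arene.
  CH(COOCH3): pendant –COOCH3: carbonyl C bonded to C and –OCH3 → ester.
  CH(CH2OCH3): pendant –CH2OCH3: C–O–C linkage → ether.
  CH(OH): –OH on an sp³ carbon → alcohol (secondary).
  CH(CN): pendant –C≡N: nitrile.
  CH(COOCH3): pendant –COOCH3: carbonyl C bonded to C and –OCH3 → ester.
  CH(OCOCH3): pendant –OC(=O)CH3: an acyloxy group → ester.
  CH2OCH2: C–O–C with sp³ carbons on both sides and no adjacent C=O → ether.
  CH2Br: halogen on an sp³ carbon → alkyl halide.
Ether appears at: CH2OCH2, CH(CH2OCH3), CH2OCH2 → 3.

3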